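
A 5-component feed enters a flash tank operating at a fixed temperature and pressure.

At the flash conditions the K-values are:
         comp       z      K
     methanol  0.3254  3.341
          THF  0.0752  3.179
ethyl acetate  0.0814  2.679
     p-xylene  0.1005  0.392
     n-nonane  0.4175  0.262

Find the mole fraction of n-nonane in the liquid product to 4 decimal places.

x_n-nonane = 0.6170

Rachford–Rice: g(V/F) = Σ zᵢ(Kᵢ−1)/(1+V/F(Kᵢ−1)) = 0.
Check two-phase: ΣzᵢKᵢ = 1.6931 > 1 and Σzᵢ/Kᵢ = 2.0013 > 1, so g(0) = 0.6931 > 0 and g(1) = -1.0013 < 0.
Iterate (Newton) starting at V/F = 0.68:
  V/F = 0.6800: g = -0.29894, g' = -1.3977 → V/F = 0.4661
  V/F = 0.4661: g = -0.03273, g' = -1.1686 → V/F = 0.4381
Converged at V/F = 0.4381.
Compositions from xᵢ = zᵢ/(1+V/F(Kᵢ−1)), yᵢ = Kᵢxᵢ:
  methanol: x = 0.1606, y = 0.5367
  THF: x = 0.0385, y = 0.1223
  ethyl acetate: x = 0.0469, y = 0.1256
  p-xylene: x = 0.1370, y = 0.0537
  n-nonane: x = 0.6170, y = 0.1617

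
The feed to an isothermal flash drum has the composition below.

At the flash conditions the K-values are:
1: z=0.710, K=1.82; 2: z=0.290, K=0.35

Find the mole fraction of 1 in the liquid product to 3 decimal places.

Let β = V/F and solve Σ zᵢ(Kᵢ−1)/(1+β(Kᵢ−1)) = 0.
Feasibility: ΣzᵢKᵢ = 1.394, Σzᵢ/Kᵢ = 1.219 — both > 1, two phases present.
Newton iteration, β⁰ = 0.36:
  β = 0.360: g = 0.2034, g' = -0.493 → β = 0.772
  β = 0.772: g = -0.0220, g' = -0.673 → β = 0.740
  β = 0.740: g = -0.0006, g' = -0.639 → β = 0.739
Converged at β = 0.739.
Compositions from xᵢ = zᵢ/(1+β(Kᵢ−1)), yᵢ = Kᵢxᵢ:
  1: x = 0.442, y = 0.805
  2: x = 0.558, y = 0.195

x_1 = 0.442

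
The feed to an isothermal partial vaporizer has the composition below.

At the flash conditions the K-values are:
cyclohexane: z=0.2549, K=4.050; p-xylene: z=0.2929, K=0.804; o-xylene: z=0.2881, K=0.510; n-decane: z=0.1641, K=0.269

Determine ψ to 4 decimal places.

ψ = 0.3295

Material balance + equilibrium reduce to Σ zᵢ(Kᵢ−1)/(1+ψ(Kᵢ−1)) = 0.
g(0) = ΣzᵢKᵢ − 1 = 0.4589 and g(1) = 1 − Σzᵢ/Kᵢ = -0.6022, so a root lies in (0, 1).
Iterate (Newton) starting at ψ = 0.39:
  ψ = 0.3900: g = -0.04939, g' = -0.7851 → ψ = 0.3271
  ψ = 0.3271: g = 0.00208, g' = -0.8566 → ψ = 0.3295
Converged at ψ = 0.3295.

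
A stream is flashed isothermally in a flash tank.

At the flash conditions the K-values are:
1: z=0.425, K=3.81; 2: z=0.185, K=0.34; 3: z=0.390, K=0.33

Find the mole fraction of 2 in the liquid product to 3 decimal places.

x_2 = 0.259

Newton iteration, ψ⁰ = 0.59:
  ψ = 0.590: g = -0.1828, g' = -1.170 → ψ = 0.434
  ψ = 0.434: g = -0.0012, g' = -1.188 → ψ = 0.433
Converged at ψ = 0.433.
Compositions from xᵢ = zᵢ/(1+ψ(Kᵢ−1)), yᵢ = Kᵢxᵢ:
  1: x = 0.192, y = 0.731
  2: x = 0.259, y = 0.088
  3: x = 0.549, y = 0.181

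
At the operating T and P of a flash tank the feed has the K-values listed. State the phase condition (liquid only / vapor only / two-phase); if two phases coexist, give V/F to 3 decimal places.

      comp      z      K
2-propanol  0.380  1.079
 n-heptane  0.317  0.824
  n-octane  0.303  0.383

liquid only

ΣzᵢKᵢ = 0.787; Σzᵢ/Kᵢ = 1.528.
Since ΣzᵢKᵢ < 1 the mixture is below its bubble point — single liquid phase.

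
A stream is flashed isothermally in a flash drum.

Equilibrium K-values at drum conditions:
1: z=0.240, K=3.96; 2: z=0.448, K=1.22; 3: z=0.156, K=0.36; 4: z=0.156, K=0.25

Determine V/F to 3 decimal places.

V/F = 0.557

Rachford–Rice: g(V/F) = Σ zᵢ(Kᵢ−1)/(1+V/F(Kᵢ−1)) = 0.
Check two-phase: ΣzᵢKᵢ = 1.592 > 1 and Σzᵢ/Kᵢ = 1.485 > 1, so g(0) = 0.592 > 0 and g(1) = -0.485 < 0.
Newton–Raphson from V/F = 0.69:
  V/F = 0.690: g = -0.1022, g' = -0.825 → V/F = 0.566
  V/F = 0.566: g = -0.0068, g' = -0.733 → V/F = 0.557
Converged at V/F = 0.557.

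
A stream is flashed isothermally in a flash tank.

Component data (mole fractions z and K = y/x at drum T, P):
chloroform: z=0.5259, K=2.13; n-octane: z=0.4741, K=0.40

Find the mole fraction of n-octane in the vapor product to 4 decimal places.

Binary case is linear: z₁(K₁−1)(1+ψ(K₂−1)) + z₂(K₂−1)(1+ψ(K₁−1)) = 0
⇒ ψ = [z₁(K₁−1)+z₂(K₂−1)] / [−(K₁−1)(K₂−1)] = 0.30981/0.67800 = 0.4569
Compositions from xᵢ = zᵢ/(1+ψ(Kᵢ−1)), yᵢ = Kᵢxᵢ:
  chloroform: x = 0.3468, y = 0.7387
  n-octane: x = 0.6532, y = 0.2613

y_n-octane = 0.2613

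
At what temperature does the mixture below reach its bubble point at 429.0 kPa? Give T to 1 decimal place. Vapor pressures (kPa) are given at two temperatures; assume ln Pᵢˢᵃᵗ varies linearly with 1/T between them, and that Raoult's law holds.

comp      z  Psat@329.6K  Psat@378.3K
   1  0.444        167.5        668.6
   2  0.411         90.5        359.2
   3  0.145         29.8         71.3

T = 375.9 K

Bubble-point temperature: ΣzᵢPᵢˢᵃᵗ(T) = P. Interpolate ln Pᵢˢᵃᵗ = aᵢ + bᵢ/T.
  T = 329.6 K: ΣzᵢPᵢˢᵃᵗ = 115.89 kPa
  T = 378.3 K: ΣzᵢPᵢˢᵃᵗ = 454.83 kPa
  T = 354.0 K: ΣzᵢPᵢˢᵃᵗ = 240.75 kPa
  T = 366.1 K: ΣzᵢPᵢˢᵃᵗ = 333.93 kPa
  T = 372.2 K: ΣzᵢPᵢˢᵃᵗ = 390.69 kPa
  T = 375.2 K: ΣzᵢPᵢˢᵃᵗ = 421.27 kPa
  T = 376.8 K: ΣzᵢPᵢˢᵃᵗ = 438.34 kPa
Interpolating between 375.2 K and 376.8 K gives T ≈ 375.9 K.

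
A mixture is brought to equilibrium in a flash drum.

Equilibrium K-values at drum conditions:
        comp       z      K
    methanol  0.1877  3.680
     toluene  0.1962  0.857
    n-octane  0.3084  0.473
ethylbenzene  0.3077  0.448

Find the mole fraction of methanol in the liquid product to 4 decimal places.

Newton–Raphson from ψ = 0.5:
  ψ = 0.5000: g = -0.27052, g' = -0.5876 → ψ = 0.0396
  ψ = 0.0396: g = 0.08686, g' = -1.2930 → ψ = 0.1068
  ψ = 0.1068: g = 0.00987, g' = -1.0210 → ψ = 0.1165
  ψ = 0.1165: g = 0.00014, g' = -0.9914 → ψ = 0.1166
Converged at ψ = 0.1166.
Compositions from xᵢ = zᵢ/(1+ψ(Kᵢ−1)), yᵢ = Kᵢxᵢ:
  methanol: x = 0.1430, y = 0.5262
  toluene: x = 0.1995, y = 0.1710
  n-octane: x = 0.3286, y = 0.1554
  ethylbenzene: x = 0.3289, y = 0.1473

x_methanol = 0.1430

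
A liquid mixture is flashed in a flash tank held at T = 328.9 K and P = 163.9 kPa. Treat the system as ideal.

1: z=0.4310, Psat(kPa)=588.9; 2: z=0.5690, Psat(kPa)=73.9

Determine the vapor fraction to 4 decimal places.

ψ = 0.5655

Raoult's law: Kᵢ = Pᵢˢᵃᵗ/P = Pᵢˢᵃᵗ/163.9.
  K_1 = 588.9/163.9 = 3.593045, K_2 = 73.9/163.9 = 0.450885
Material balance + equilibrium reduce to Σ zᵢ(Kᵢ−1)/(1+ψ(Kᵢ−1)) = 0.
g(0) = ΣzᵢKᵢ − 1 = 0.8052 and g(1) = 1 − Σzᵢ/Kᵢ = -0.3819, so a root lies in (0, 1).
Newton iteration, ψ⁰ = 0.5:
  ψ = 0.5000: g = 0.05595, g' = -0.8755 → ψ = 0.5639
  ψ = 0.5639: g = 0.00130, g' = -0.8380 → ψ = 0.5655
Converged at ψ = 0.5655.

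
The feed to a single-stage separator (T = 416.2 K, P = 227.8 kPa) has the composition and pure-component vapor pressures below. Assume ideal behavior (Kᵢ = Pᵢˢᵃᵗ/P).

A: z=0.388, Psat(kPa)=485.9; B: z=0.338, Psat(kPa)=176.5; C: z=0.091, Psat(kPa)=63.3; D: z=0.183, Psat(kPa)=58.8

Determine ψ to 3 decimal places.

ψ = 0.278

Raoult's law: Kᵢ = Pᵢˢᵃᵗ/P = Pᵢˢᵃᵗ/227.8.
  K_A = 485.9/227.8 = 2.13301, K_B = 176.5/227.8 = 0.77480, K_C = 63.3/227.8 = 0.27788, K_D = 58.8/227.8 = 0.25812
Rachford–Rice: g(ψ) = Σ zᵢ(Kᵢ−1)/(1+ψ(Kᵢ−1)) = 0.
g(0) = ΣzᵢKᵢ − 1 = 0.162 and g(1) = 1 − Σzᵢ/Kᵢ = -0.655, so a root lies in (0, 1).
Newton–Raphson from ψ = 0.5:
  ψ = 0.500: g = -0.1238, g' = -0.596 → ψ = 0.292
  ψ = 0.292: g = -0.0078, g' = -0.541 → ψ = 0.278
Converged at ψ = 0.278.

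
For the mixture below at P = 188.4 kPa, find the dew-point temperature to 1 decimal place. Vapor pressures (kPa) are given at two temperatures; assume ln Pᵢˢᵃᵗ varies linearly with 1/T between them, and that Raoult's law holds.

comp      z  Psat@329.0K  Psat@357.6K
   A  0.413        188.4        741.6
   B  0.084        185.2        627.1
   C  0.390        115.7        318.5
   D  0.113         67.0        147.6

Dew-point temperature: Σzᵢ·P/Pᵢˢᵃᵗ(T) = 1. Interpolate ln Pᵢˢᵃᵗ = aᵢ + bᵢ/T.
  T = 329.0 K: ΣzᵢP/Pᵢˢᵃᵗ = 1.4513
  T = 357.6 K: ΣzᵢP/Pᵢˢᵃᵗ = 0.5051
  T = 343.3 K: ΣzᵢP/Pᵢˢᵃᵗ = 0.8329
  T = 336.1 K: ΣzᵢP/Pᵢˢᵃᵗ = 1.0934
  T = 339.7 K: ΣzᵢP/Pᵢˢᵃᵗ = 0.9526
  T = 337.9 K: ΣzᵢP/Pᵢˢᵃᵗ = 1.0201
Interpolating between 337.9 K and 339.7 K gives T ≈ 338.4 K.

T = 338.4 K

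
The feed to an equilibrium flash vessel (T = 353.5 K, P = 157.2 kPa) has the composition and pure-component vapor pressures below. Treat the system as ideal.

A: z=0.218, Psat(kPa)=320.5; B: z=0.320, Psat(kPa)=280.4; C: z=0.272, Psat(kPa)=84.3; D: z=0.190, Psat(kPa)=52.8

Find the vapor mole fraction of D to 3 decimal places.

Raoult's law: Kᵢ = Pᵢˢᵃᵗ/P = Pᵢˢᵃᵗ/157.2.
  K_A = 320.5/157.2 = 2.03880, K_B = 280.4/157.2 = 1.78372, K_C = 84.3/157.2 = 0.53626, K_D = 52.8/157.2 = 0.33588
Rachford–Rice: g(β) = Σ zᵢ(Kᵢ−1)/(1+β(Kᵢ−1)) = 0.
Feasibility: ΣzᵢKᵢ = 1.225, Σzᵢ/Kᵢ = 1.359 — both > 1, two phases present.
Newton–Raphson from β = 0.69:
  β = 0.690: g = -0.1237, g' = -0.575 → β = 0.475
  β = 0.475: g = -0.0116, g' = -0.485 → β = 0.451
Converged at β = 0.451.
Compositions from xᵢ = zᵢ/(1+β(Kᵢ−1)), yᵢ = Kᵢxᵢ:
  A: x = 0.148, y = 0.303
  B: x = 0.236, y = 0.422
  C: x = 0.344, y = 0.184
  D: x = 0.271, y = 0.091

y_D = 0.091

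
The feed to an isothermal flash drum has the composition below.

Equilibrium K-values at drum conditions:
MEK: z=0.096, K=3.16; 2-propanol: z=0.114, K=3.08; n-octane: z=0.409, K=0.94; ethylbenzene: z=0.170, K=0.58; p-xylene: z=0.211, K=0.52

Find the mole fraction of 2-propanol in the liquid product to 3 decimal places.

x_2-propanol = 0.061

Let ψ = V/F and solve Σ zᵢ(Kᵢ−1)/(1+ψ(Kᵢ−1)) = 0.
Check two-phase: ΣzᵢKᵢ = 1.247 > 1 and Σzᵢ/Kᵢ = 1.201 > 1, so g(0) = 0.247 > 0 and g(1) = -0.201 < 0.
Newton–Raphson from ψ = 0.55:
  ψ = 0.550: g = -0.0505, g' = -0.343 → ψ = 0.403
  ψ = 0.403: g = 0.0033, g' = -0.394 → ψ = 0.411
Converged at ψ = 0.411.
Compositions from xᵢ = zᵢ/(1+ψ(Kᵢ−1)), yᵢ = Kᵢxᵢ:
  MEK: x = 0.051, y = 0.161
  2-propanol: x = 0.061, y = 0.189
  n-octane: x = 0.419, y = 0.394
  ethylbenzene: x = 0.205, y = 0.119
  p-xylene: x = 0.263, y = 0.137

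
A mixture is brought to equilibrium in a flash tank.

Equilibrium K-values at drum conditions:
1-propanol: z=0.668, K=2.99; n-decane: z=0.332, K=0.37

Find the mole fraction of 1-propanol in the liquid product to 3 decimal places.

x_1-propanol = 0.240

Binary case is linear: z₁(K₁−1)(1+V/F(K₂−1)) + z₂(K₂−1)(1+V/F(K₁−1)) = 0
⇒ V/F = [z₁(K₁−1)+z₂(K₂−1)] / [−(K₁−1)(K₂−1)] = 1.1202/1.2537 = 0.893
Compositions from xᵢ = zᵢ/(1+V/F(Kᵢ−1)), yᵢ = Kᵢxᵢ:
  1-propanol: x = 0.240, y = 0.719
  n-decane: x = 0.760, y = 0.281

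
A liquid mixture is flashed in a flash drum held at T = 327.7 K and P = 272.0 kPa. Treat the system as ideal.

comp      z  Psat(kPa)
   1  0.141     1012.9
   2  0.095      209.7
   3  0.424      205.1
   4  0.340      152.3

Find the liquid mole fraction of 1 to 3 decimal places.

Raoult's law: Kᵢ = Pᵢˢᵃᵗ/P = Pᵢˢᵃᵗ/272.0.
  K_1 = 1012.9/272.0 = 3.72390, K_2 = 209.7/272.0 = 0.77096, K_3 = 205.1/272.0 = 0.75404, K_4 = 152.3/272.0 = 0.55993
Rachford–Rice: g(V/F) = Σ zᵢ(Kᵢ−1)/(1+V/F(Kᵢ−1)) = 0.
g(0) = ΣzᵢKᵢ − 1 = 0.108 and g(1) = 1 − Σzᵢ/Kᵢ = -0.331, so a root lies in (0, 1).
Newton–Raphson from V/F = 0.45:
  V/F = 0.450: g = -0.1555, g' = -0.352 → V/F = 0.008
  V/F = 0.008: g = 0.0990, g' = -1.097 → V/F = 0.099
  V/F = 0.099: g = 0.0172, g' = -0.754 → V/F = 0.121
  V/F = 0.121: g = 0.0007, g' = -0.697 → V/F = 0.122
Converged at V/F = 0.122.
Compositions from xᵢ = zᵢ/(1+V/F(Kᵢ−1)), yᵢ = Kᵢxᵢ:
  1: x = 0.106, y = 0.394
  2: x = 0.098, y = 0.075
  3: x = 0.437, y = 0.330
  4: x = 0.359, y = 0.201

x_1 = 0.106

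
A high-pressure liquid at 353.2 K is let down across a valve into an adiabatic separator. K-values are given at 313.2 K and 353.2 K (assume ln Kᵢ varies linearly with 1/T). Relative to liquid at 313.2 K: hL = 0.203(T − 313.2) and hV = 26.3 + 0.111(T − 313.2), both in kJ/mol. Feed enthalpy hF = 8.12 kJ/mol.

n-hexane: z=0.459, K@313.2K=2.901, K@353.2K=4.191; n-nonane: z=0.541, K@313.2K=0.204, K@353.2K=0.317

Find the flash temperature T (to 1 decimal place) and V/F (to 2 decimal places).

Adiabatic flash: solve Rachford–Rice at each trial T, then check hF = ψ·hV(T) + (1−ψ)·hL(T).
  T = 313.2 K: K = (2.901, 0.204), RR gives ψ = 0.292, H_out = 7.681 kJ/mol
  T = 353.2 K: K = (4.191, 0.317), RR gives ψ = 0.502, H_out = 19.486 kJ/mol
  T = 333.2 K: K = (3.526, 0.258), RR gives ψ = 0.404, H_out = 13.945 kJ/mol
  T = 323.2 K: K = (3.208, 0.230), RR gives ψ = 0.351, H_out = 10.942 kJ/mol
  T = 318.2 K: K = (3.053, 0.217), RR gives ψ = 0.323, H_out = 9.350 kJ/mol
  T = 315.7 K: K = (2.977, 0.210), RR gives ψ = 0.308, H_out = 8.526 kJ/mol
  T = 314.4 K: K = (2.937, 0.207), RR gives ψ = 0.300, H_out = 8.090 kJ/mol
Linear interpolation between T = 314.4 (H_out = 8.090) and T = 315.7 (H_out = 8.526) on hF = 8.12 gives T ≈ 314.5 K, at which ψ = 0.30.

T = 314.5 K, V/F = 0.30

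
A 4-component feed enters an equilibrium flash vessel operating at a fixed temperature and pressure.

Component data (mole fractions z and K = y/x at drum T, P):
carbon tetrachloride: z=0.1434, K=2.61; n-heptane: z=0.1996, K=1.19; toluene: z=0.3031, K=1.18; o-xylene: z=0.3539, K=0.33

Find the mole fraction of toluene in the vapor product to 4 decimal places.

y_toluene = 0.3466

Let ψ = V/F and solve Σ zᵢ(Kᵢ−1)/(1+ψ(Kᵢ−1)) = 0.
Check two-phase: ΣzᵢKᵢ = 1.0862 > 1 and Σzᵢ/Kᵢ = 1.5520 > 1, so g(0) = 0.0862 > 0 and g(1) = -0.5520 < 0.
Iterate (Newton) starting at ψ = 0.5:
  ψ = 0.5000: g = -0.14397, g' = -0.4876 → ψ = 0.2048
  ψ = 0.2048: g = -0.01205, g' = -0.4395 → ψ = 0.1773
  ψ = 0.1773: g = 0.00008, g' = -0.4455 → ψ = 0.1775
Converged at ψ = 0.1775.
Compositions from xᵢ = zᵢ/(1+ψ(Kᵢ−1)), yᵢ = Kᵢxᵢ:
  carbon tetrachloride: x = 0.1115, y = 0.2911
  n-heptane: x = 0.1931, y = 0.2298
  toluene: x = 0.2937, y = 0.3466
  o-xylene: x = 0.4017, y = 0.1326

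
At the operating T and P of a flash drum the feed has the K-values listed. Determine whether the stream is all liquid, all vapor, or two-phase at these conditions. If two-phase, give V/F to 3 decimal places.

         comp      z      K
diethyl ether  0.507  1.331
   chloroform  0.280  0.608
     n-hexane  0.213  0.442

ΣzᵢKᵢ = 0.939; Σzᵢ/Kᵢ = 1.323.
Since ΣzᵢKᵢ < 1 the mixture is below its bubble point — single liquid phase.

all liquid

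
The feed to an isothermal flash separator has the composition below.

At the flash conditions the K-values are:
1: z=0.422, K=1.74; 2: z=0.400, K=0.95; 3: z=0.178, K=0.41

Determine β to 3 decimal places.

β = 0.721

Material balance + equilibrium reduce to Σ zᵢ(Kᵢ−1)/(1+β(Kᵢ−1)) = 0.
Feasibility: ΣzᵢKᵢ = 1.187, Σzᵢ/Kᵢ = 1.098 — both > 1, two phases present.
Iterate (Newton) starting at β = 0.5:
  β = 0.500: g = 0.0585, g' = -0.249 → β = 0.735
  β = 0.735: g = -0.0039, g' = -0.291 → β = 0.722
  β = 0.722: g = -0.0000, g' = -0.287 → β = 0.721
Converged at β = 0.721.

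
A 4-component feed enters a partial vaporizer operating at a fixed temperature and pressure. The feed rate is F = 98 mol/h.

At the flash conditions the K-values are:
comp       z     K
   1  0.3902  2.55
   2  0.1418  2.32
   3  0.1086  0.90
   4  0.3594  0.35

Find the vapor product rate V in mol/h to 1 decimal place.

Material balance + equilibrium reduce to Σ zᵢ(Kᵢ−1)/(1+ψ(Kᵢ−1)) = 0.
Feasibility: ΣzᵢKᵢ = 1.5475, Σzᵢ/Kᵢ = 1.3617 — both > 1, two phases present.
Newton–Raphson from ψ = 0.63:
  ψ = 0.6300: g = 0.00099, g' = -0.7503 → ψ = 0.6313
Converged at ψ = 0.6313.
Then V = ψ·F = 0.6313·98 = 61.9 mol/h and L = F − V = 36.1 mol/h.

V = 61.9 mol/h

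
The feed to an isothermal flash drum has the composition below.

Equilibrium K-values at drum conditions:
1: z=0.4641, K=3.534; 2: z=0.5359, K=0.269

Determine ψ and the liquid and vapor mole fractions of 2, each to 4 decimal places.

ψ = 0.4234, x_2 = 0.7761, y_2 = 0.2088

Material balance + equilibrium reduce to Σ zᵢ(Kᵢ−1)/(1+ψ(Kᵢ−1)) = 0.
Feasibility: ΣzᵢKᵢ = 1.7843, Σzᵢ/Kᵢ = 2.1235 — both > 1, two phases present.
Binary case is linear: z₁(K₁−1)(1+ψ(K₂−1)) + z₂(K₂−1)(1+ψ(K₁−1)) = 0
⇒ ψ = [z₁(K₁−1)+z₂(K₂−1)] / [−(K₁−1)(K₂−1)] = 0.78429/1.85235 = 0.4234
Compositions from xᵢ = zᵢ/(1+ψ(Kᵢ−1)), yᵢ = Kᵢxᵢ:
  1: x = 0.2239, y = 0.7912
  2: x = 0.7761, y = 0.2088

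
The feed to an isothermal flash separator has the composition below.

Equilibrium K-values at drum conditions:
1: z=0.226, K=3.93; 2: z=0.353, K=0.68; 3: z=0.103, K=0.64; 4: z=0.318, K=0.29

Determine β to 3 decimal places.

β = 0.194

Material balance + equilibrium reduce to Σ zᵢ(Kᵢ−1)/(1+β(Kᵢ−1)) = 0.
Feasibility: ΣzᵢKᵢ = 1.286, Σzᵢ/Kᵢ = 1.834 — both > 1, two phases present.
Newton iteration, β⁰ = 0.69:
  β = 0.690: g = -0.4178, g' = -0.912 → β = 0.232
  β = 0.232: g = -0.0383, g' = -0.976 → β = 0.192
  β = 0.192: g = 0.0017, g' = -1.065 → β = 0.194
Converged at β = 0.194.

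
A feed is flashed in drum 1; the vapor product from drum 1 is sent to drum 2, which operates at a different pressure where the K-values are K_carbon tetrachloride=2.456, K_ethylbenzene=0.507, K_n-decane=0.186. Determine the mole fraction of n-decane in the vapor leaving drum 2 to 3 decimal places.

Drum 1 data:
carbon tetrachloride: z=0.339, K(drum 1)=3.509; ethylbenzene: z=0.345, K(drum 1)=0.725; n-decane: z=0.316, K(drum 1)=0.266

y_n-decane (drum 2) = 0.051

Drum 1:
Material balance + equilibrium reduce to Σ zᵢ(Kᵢ−1)/(1+ψ₁(Kᵢ−1)) = 0.
Check two-phase: ΣzᵢKᵢ = 1.524 > 1 and Σzᵢ/Kᵢ = 1.760 > 1, so g(0) = 0.524 > 0 and g(1) = -0.760 < 0.
Newton–Raphson from ψ₁ = 0.5:
  ψ₁ = 0.500: g = -0.0992, g' = -0.880 → ψ₁ = 0.387
  ψ₁ = 0.387: g = 0.0011, g' = -0.914 → ψ₁ = 0.389
Converged at ψ₁ = 0.389.
Drum-1 compositions:
  carbon tetrachloride: x = 0.172, y = 0.602
  ethylbenzene: x = 0.386, y = 0.280
  n-decane: x = 0.442, y = 0.118
Drum-2 feed = drum-1 vapor: z₂ = (0.6024, 0.2800, 0.1176).
Drum 2:
Material balance + equilibrium reduce to Σ zᵢ(Kᵢ−1)/(1+ψ₂(Kᵢ−1)) = 0.
Feasibility: ΣzᵢKᵢ = 1.643, Σzᵢ/Kᵢ = 1.430 — both > 1, two phases present.
Iterate (Newton) starting at ψ₂ = 0.67:
  ψ₂ = 0.670: g = 0.0273, g' = -0.856 → ψ₂ = 0.702
  ψ₂ = 0.702: g = -0.0006, g' = -0.895 → ψ₂ = 0.701
Converged at ψ₂ = 0.701.
  carbon tetrachloride: x = 0.298, y = 0.732
  ethylbenzene: x = 0.428, y = 0.217
  n-decane: x = 0.274, y = 0.051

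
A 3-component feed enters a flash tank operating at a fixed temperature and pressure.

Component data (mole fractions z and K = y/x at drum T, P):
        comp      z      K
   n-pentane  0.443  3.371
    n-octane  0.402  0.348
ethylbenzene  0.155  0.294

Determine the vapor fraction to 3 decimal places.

ψ = 0.429

Let ψ = V/F and solve Σ zᵢ(Kᵢ−1)/(1+ψ(Kᵢ−1)) = 0.
Check two-phase: ΣzᵢKᵢ = 1.679 > 1 and Σzᵢ/Kᵢ = 1.814 > 1, so g(0) = 0.679 > 0 and g(1) = -0.814 < 0.
Newton–Raphson from ψ = 0.5:
  ψ = 0.500: g = -0.0774, g' = -1.082 → ψ = 0.428
  ψ = 0.428: g = 0.0004, g' = -1.101 → ψ = 0.429
Converged at ψ = 0.429.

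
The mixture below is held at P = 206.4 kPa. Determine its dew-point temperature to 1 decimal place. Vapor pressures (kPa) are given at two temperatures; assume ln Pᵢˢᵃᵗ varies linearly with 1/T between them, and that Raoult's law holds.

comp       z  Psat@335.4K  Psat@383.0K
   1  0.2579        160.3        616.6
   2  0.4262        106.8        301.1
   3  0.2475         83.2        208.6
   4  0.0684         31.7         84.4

Dew-point temperature: Σzᵢ·P/Pᵢˢᵃᵗ(T) = 1. Interpolate ln Pᵢˢᵃᵗ = aᵢ + bᵢ/T.
  T = 335.4 K: ΣzᵢP/Pᵢˢᵃᵗ = 2.2151
  T = 383.0 K: ΣzᵢP/Pᵢˢᵃᵗ = 0.7906
  T = 359.2 K: ΣzᵢP/Pᵢˢᵃᵗ = 1.2763
  T = 371.1 K: ΣzᵢP/Pᵢˢᵃᵗ = 0.9964
  T = 365.1 K: ΣzᵢP/Pᵢˢᵃᵗ = 1.1265
  T = 368.1 K: ΣzᵢP/Pᵢˢᵃᵗ = 1.0589
  T = 369.6 K: ΣzᵢP/Pᵢˢᵃᵗ = 1.0270
Interpolating between 369.6 K and 371.1 K gives T ≈ 370.9 K.

T = 370.9 K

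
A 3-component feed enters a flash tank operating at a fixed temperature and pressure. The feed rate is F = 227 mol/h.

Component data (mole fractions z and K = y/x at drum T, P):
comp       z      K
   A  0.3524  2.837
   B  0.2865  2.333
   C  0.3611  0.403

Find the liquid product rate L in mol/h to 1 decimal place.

Newton–Raphson from β = 0.3:
  β = 0.3000: g = 0.42755, g' = -0.9450 → β = 0.7524
  β = 0.7524: g = 0.07103, g' = -0.7607 → β = 0.8458
  β = 0.8458: g = -0.00245, g' = -0.8200 → β = 0.8428
Converged at β = 0.8428.
Then V = β·F = 0.8428·227 = 191.3 mol/h and L = F − V = 35.7 mol/h.

L = 35.7 mol/h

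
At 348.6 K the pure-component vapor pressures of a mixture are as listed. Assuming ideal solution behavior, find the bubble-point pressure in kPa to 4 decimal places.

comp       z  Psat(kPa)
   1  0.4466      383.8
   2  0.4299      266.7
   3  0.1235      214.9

At the bubble point ψ → 0, so ΣzᵢKᵢ = 1 with Kᵢ = Pᵢˢᵃᵗ/P ⇒ P = ΣzᵢPᵢˢᵃᵗ.
P = 0.4466·383.8 + 0.4299·266.7 + 0.1235·214.9 = 312.5996 kPa

Pbub = 312.5996 kPa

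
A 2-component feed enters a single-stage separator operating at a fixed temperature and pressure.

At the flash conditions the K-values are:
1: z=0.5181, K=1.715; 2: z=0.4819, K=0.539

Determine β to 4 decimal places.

β = 0.4499

Material balance + equilibrium reduce to Σ zᵢ(Kᵢ−1)/(1+β(Kᵢ−1)) = 0.
Check two-phase: ΣzᵢKᵢ = 1.1483 > 1 and Σzᵢ/Kᵢ = 1.1962 > 1, so g(0) = 0.1483 > 0 and g(1) = -0.1962 < 0.
Binary case is linear: z₁(K₁−1)(1+β(K₂−1)) + z₂(K₂−1)(1+β(K₁−1)) = 0
⇒ β = [z₁(K₁−1)+z₂(K₂−1)] / [−(K₁−1)(K₂−1)] = 0.14829/0.32961 = 0.4499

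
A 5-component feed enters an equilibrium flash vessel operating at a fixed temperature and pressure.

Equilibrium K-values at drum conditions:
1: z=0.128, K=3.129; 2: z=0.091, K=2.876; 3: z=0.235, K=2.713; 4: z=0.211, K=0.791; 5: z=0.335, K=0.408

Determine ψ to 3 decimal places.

Rachford–Rice: g(ψ) = Σ zᵢ(Kᵢ−1)/(1+ψ(Kᵢ−1)) = 0.
Feasibility: ΣzᵢKᵢ = 1.603, Σzᵢ/Kᵢ = 1.247 — both > 1, two phases present.
Newton–Raphson from ψ = 0.5:
  ψ = 0.500: g = 0.1060, g' = -0.670 → ψ = 0.658
  ψ = 0.658: g = 0.0030, g' = -0.645 → ψ = 0.663
Converged at ψ = 0.663.

ψ = 0.663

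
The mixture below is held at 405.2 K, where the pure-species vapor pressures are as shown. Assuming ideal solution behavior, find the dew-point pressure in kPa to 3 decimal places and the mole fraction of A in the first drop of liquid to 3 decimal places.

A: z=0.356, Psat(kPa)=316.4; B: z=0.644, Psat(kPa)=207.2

At the dew point ψ → 1, so Σzᵢ/Kᵢ = 1 with Kᵢ = Pᵢˢᵃᵗ/P ⇒ 1/P = Σzᵢ/Pᵢˢᵃᵗ.
1/P = 0.356/316.4 + 0.644/207.2 = 0.004233 ⇒ P = 236.224 kPa
xᵢ = zᵢP/Pᵢˢᵃᵗ ⇒ x_A = 0.356·236.224/316.4 = 0.266

Pdew = 236.224 kPa, x_A = 0.266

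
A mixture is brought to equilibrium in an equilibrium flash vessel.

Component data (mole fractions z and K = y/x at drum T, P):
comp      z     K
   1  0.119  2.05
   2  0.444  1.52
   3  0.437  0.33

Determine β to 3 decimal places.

β = 0.142

Material balance + equilibrium reduce to Σ zᵢ(Kᵢ−1)/(1+β(Kᵢ−1)) = 0.
Check two-phase: ΣzᵢKᵢ = 1.063 > 1 and Σzᵢ/Kᵢ = 1.674 > 1, so g(0) = 0.063 > 0 and g(1) = -0.674 < 0.
Iterate (Newton) starting at β = 0.5:
  β = 0.500: g = -0.1751, g' = -0.576 → β = 0.196
  β = 0.196: g = -0.0238, g' = -0.449 → β = 0.143
  β = 0.143: g = -0.0002, g' = -0.443 → β = 0.142
Converged at β = 0.142.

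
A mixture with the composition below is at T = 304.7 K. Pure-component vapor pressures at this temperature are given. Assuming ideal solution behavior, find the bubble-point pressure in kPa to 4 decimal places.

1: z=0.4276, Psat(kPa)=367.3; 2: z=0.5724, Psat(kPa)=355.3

Pbub = 360.4312 kPa

At the bubble point ψ → 0, so ΣzᵢKᵢ = 1 with Kᵢ = Pᵢˢᵃᵗ/P ⇒ P = ΣzᵢPᵢˢᵃᵗ.
P = 0.4276·367.3 + 0.5724·355.3 = 360.4312 kPa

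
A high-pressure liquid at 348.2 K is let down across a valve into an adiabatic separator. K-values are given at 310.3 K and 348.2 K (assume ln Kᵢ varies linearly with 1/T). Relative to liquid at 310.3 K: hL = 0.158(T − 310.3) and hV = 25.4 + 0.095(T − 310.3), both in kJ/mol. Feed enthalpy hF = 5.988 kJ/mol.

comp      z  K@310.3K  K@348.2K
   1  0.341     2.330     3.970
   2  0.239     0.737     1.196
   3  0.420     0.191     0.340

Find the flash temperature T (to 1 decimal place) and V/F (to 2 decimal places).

T = 318.5 K, V/F = 0.19

Adiabatic flash: solve Rachford–Rice at each trial T, then check hF = ψ·hV(T) + (1−ψ)·hL(T).
  T = 310.3 K: K = (2.330, 0.737, 0.191), RR gives ψ = 0.059, H_out = 1.495 kJ/mol
  T = 348.2 K: K = (3.970, 1.196, 0.340), RR gives ψ = 0.541, H_out = 18.431 kJ/mol
  T = 329.2 K: K = (3.086, 0.951, 0.259), RR gives ψ = 0.327, H_out = 10.910 kJ/mol
  T = 319.8 K: K = (2.695, 0.841, 0.224), RR gives ψ = 0.207, H_out = 6.635 kJ/mol
  T = 315.1 K: K = (2.510, 0.789, 0.207), RR gives ψ = 0.138, H_out = 4.228 kJ/mol
  T = 317.5 K: K = (2.604, 0.815, 0.215), RR gives ψ = 0.174, H_out = 5.486 kJ/mol
Linear interpolation between T = 317.5 (H_out = 5.486) and T = 319.8 (H_out = 6.635) on hF = 5.988 gives T ≈ 318.5 K, at which ψ = 0.19.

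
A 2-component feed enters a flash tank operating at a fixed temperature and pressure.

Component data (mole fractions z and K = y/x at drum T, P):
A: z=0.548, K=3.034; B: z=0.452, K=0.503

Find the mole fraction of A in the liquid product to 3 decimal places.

x_A = 0.196

Newton iteration, ψ⁰ = 0.69:
  ψ = 0.690: g = 0.1219, g' = -0.651 → ψ = 0.877
  ψ = 0.877: g = 0.0021, g' = -0.643 → ψ = 0.880
Converged at ψ = 0.880.
Compositions from xᵢ = zᵢ/(1+ψ(Kᵢ−1)), yᵢ = Kᵢxᵢ:
  A: x = 0.196, y = 0.596
  B: x = 0.804, y = 0.404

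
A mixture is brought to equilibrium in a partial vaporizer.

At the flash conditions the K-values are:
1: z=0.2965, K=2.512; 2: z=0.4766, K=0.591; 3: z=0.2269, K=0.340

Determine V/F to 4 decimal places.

V/F = 0.1374

Iterate (Newton) starting at V/F = 0.59:
  V/F = 0.5900: g = -0.26525, g' = -0.5929 → V/F = 0.1427
  V/F = 0.1427: g = -0.00357, g' = -0.6690 → V/F = 0.1373
  V/F = 0.1373: g = 0.00001, g' = -0.6738 → V/F = 0.1374
Converged at V/F = 0.1374.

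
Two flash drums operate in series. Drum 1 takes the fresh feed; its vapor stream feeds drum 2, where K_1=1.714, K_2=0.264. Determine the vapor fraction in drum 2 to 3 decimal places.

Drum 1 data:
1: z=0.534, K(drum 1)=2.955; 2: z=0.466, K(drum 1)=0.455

Drum 1:
Material balance + equilibrium reduce to Σ zᵢ(Kᵢ−1)/(1+ψ₁(Kᵢ−1)) = 0.
g(0) = ΣzᵢKᵢ − 1 = 0.790 and g(1) = 1 − Σzᵢ/Kᵢ = -0.205, so a root lies in (0, 1).
Newton iteration, ψ₁⁰ = 0.5:
  ψ₁ = 0.500: g = 0.1788, g' = -0.783 → ψ₁ = 0.728
  ψ₁ = 0.728: g = 0.0096, g' = -0.728 → ψ₁ = 0.741
Converged at ψ₁ = 0.741.
Drum-1 compositions:
  1: x = 0.218, y = 0.644
  2: x = 0.782, y = 0.356
Drum-2 feed = drum-1 vapor: z₂ = (0.6442, 0.3558).
Drum 2:
Let ψ₂ = V/F and solve Σ zᵢ(Kᵢ−1)/(1+ψ₂(Kᵢ−1)) = 0.
Check two-phase: ΣzᵢKᵢ = 1.198 > 1 and Σzᵢ/Kᵢ = 1.724 > 1, so g(0) = 0.198 > 0 and g(1) = -0.724 < 0.
Newton–Raphson from ψ₂ = 0.6:
  ψ₂ = 0.600: g = -0.1470, g' = -0.779 → ψ₂ = 0.411
  ψ₂ = 0.411: g = -0.0201, g' = -0.593 → ψ₂ = 0.378
  ψ₂ = 0.378: g = -0.0003, g' = -0.573 → ψ₂ = 0.377
Converged at ψ₂ = 0.377.
  1: x = 0.508, y = 0.870
  2: x = 0.492, y = 0.130

V/F (drum 2) = 0.377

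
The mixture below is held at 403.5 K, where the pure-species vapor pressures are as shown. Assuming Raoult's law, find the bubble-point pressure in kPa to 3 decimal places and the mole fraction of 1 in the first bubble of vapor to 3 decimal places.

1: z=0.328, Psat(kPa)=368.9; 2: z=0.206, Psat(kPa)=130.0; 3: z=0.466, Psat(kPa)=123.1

Pbub = 205.144 kPa, y_1 = 0.590

At the bubble point ψ → 0, so ΣzᵢKᵢ = 1 with Kᵢ = Pᵢˢᵃᵗ/P ⇒ P = ΣzᵢPᵢˢᵃᵗ.
P = 0.328·368.9 + 0.206·130.0 + 0.466·123.1 = 205.144 kPa
yᵢ = zᵢPᵢˢᵃᵗ/P ⇒ y_1 = 0.328·368.9/205.144 = 0.590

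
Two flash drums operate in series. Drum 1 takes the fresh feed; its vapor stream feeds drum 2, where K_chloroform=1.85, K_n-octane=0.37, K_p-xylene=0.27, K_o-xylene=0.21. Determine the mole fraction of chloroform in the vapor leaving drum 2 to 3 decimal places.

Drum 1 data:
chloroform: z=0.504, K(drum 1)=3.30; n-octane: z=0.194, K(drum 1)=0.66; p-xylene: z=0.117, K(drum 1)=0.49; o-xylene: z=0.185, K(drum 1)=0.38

y_chloroform (drum 2) = 0.842

Drum 1:
Newton iteration, ψ₁⁰ = 0.56:
  ψ₁ = 0.560: g = 0.1659, g' = -0.770 → ψ₁ = 0.776
  ψ₁ = 0.776: g = 0.0072, g' = -0.733 → ψ₁ = 0.785
Converged at ψ₁ = 0.785.
Drum-1 compositions:
  chloroform: x = 0.180, y = 0.593
  n-octane: x = 0.265, y = 0.175
  p-xylene: x = 0.195, y = 0.096
  o-xylene: x = 0.361, y = 0.137
Drum-2 feed = drum-1 vapor: z₂ = (0.5927, 0.1747, 0.0956, 0.1370).
Drum 2:
Newton iteration, ψ₂⁰ = 0.67:
  ψ₂ = 0.670: g = -0.2361, g' = -0.963 → ψ₂ = 0.425
  ψ₂ = 0.425: g = -0.0442, g' = -0.661 → ψ₂ = 0.358
  ψ₂ = 0.358: g = -0.0012, g' = -0.627 → ψ₂ = 0.356
Converged at ψ₂ = 0.356.
  chloroform: x = 0.455, y = 0.842
  n-octane: x = 0.225, y = 0.083
  p-xylene: x = 0.129, y = 0.035
  o-xylene: x = 0.191, y = 0.040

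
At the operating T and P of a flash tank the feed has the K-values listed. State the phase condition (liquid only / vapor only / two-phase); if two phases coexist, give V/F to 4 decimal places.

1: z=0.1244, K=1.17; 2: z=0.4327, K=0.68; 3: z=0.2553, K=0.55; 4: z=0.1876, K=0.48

ΣzᵢKᵢ = 0.6702; Σzᵢ/Kᵢ = 1.5977.
Since ΣzᵢKᵢ < 1 the mixture is below its bubble point — single liquid phase.

liquid only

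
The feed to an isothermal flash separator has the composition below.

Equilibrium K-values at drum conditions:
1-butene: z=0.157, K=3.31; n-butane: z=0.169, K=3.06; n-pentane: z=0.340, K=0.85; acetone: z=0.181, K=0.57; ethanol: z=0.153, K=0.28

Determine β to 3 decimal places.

β = 0.522

Newton iteration, β⁰ = 0.64:
  β = 0.640: g = -0.0716, g' = -0.616 → β = 0.524
  β = 0.524: g = -0.0010, g' = -0.607 → β = 0.522
Converged at β = 0.522.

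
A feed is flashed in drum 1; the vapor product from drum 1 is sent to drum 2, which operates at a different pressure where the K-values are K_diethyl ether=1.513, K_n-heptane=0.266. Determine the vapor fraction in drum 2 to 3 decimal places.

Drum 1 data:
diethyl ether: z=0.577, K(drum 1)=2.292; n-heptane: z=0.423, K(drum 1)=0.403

V/F (drum 2) = 0.450

Drum 1:
Binary case is linear: z₁(K₁−1)(1+ψ₁(K₂−1)) + z₂(K₂−1)(1+ψ₁(K₁−1)) = 0
⇒ ψ₁ = [z₁(K₁−1)+z₂(K₂−1)] / [−(K₁−1)(K₂−1)] = 0.4930/0.7713 = 0.639
Drum-1 compositions:
  diethyl ether: x = 0.316, y = 0.724
  n-heptane: x = 0.684, y = 0.276
Drum-2 feed = drum-1 vapor: z₂ = (0.7244, 0.2756).
Drum 2:
Rachford–Rice: g(ψ₂) = Σ zᵢ(Kᵢ−1)/(1+ψ₂(Kᵢ−1)) = 0.
g(0) = ΣzᵢKᵢ − 1 = 0.169 and g(1) = 1 − Σzᵢ/Kᵢ = -0.515, so a root lies in (0, 1).
Newton iteration, ψ₂⁰ = 0.5:
  ψ₂ = 0.500: g = -0.0239, g' = -0.491 → ψ₂ = 0.451
  ψ₂ = 0.451: g = -0.0008, g' = -0.458 → ψ₂ = 0.450
Converged at ψ₂ = 0.450.
  diethyl ether: x = 0.589, y = 0.891
  n-heptane: x = 0.411, y = 0.109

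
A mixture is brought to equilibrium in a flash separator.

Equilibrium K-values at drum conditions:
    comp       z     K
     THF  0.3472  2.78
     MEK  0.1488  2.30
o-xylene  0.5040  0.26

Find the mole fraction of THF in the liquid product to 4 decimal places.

Rachford–Rice: g(ψ) = Σ zᵢ(Kᵢ−1)/(1+ψ(Kᵢ−1)) = 0.
Feasibility: ΣzᵢKᵢ = 1.4385, Σzᵢ/Kᵢ = 2.1280 — both > 1, two phases present.
Newton iteration, ψ⁰ = 0.61:
  ψ = 0.6100: g = -0.27566, g' = -1.2481 → ψ = 0.3891
  ψ = 0.3891: g = -0.03022, g' = -1.0392 → ψ = 0.3601
  ψ = 0.3601: g = -0.00003, g' = -1.0381 → ψ = 0.3600
Converged at ψ = 0.3600.
Compositions from xᵢ = zᵢ/(1+ψ(Kᵢ−1)), yᵢ = Kᵢxᵢ:
  THF: x = 0.2116, y = 0.5882
  MEK: x = 0.1014, y = 0.2331
  o-xylene: x = 0.6870, y = 0.1786

x_THF = 0.2116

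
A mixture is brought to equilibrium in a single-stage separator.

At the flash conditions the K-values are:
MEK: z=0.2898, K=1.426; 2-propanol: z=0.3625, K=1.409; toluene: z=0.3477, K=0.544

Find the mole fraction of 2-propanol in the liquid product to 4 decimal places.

Let β = V/F and solve Σ zᵢ(Kᵢ−1)/(1+β(Kᵢ−1)) = 0.
Feasibility: ΣzᵢKᵢ = 1.1132, Σzᵢ/Kᵢ = 1.0997 — both > 1, two phases present.
Newton–Raphson from β = 0.5:
  β = 0.5000: g = 0.01949, g' = -0.1989 → β = 0.5980
  β = 0.5980: g = -0.00048, g' = -0.2092 → β = 0.5957
Converged at β = 0.5957.
Compositions from xᵢ = zᵢ/(1+β(Kᵢ−1)), yᵢ = Kᵢxᵢ:
  MEK: x = 0.2311, y = 0.3296
  2-propanol: x = 0.2915, y = 0.4107
  toluene: x = 0.4774, y = 0.2597

x_2-propanol = 0.2915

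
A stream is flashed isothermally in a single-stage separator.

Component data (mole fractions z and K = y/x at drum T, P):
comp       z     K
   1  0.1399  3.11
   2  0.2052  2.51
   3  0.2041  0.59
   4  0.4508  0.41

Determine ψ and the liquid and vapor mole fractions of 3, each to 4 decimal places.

Newton iteration, ψ⁰ = 0.58:
  ψ = 0.5800: g = -0.21620, g' = -0.6806 → ψ = 0.2624
  ψ = 0.2624: g = 0.00349, g' = -0.7608 → ψ = 0.2669
  ψ = 0.2669: g = 0.00001, g' = -0.7569 → ψ = 0.2670
Converged at ψ = 0.2670.
Compositions from xᵢ = zᵢ/(1+ψ(Kᵢ−1)), yᵢ = Kᵢxᵢ:
  1: x = 0.0895, y = 0.2783
  2: x = 0.1462, y = 0.3671
  3: x = 0.2292, y = 0.1352
  4: x = 0.5351, y = 0.2194

ψ = 0.2670, x_3 = 0.2292, y_3 = 0.1352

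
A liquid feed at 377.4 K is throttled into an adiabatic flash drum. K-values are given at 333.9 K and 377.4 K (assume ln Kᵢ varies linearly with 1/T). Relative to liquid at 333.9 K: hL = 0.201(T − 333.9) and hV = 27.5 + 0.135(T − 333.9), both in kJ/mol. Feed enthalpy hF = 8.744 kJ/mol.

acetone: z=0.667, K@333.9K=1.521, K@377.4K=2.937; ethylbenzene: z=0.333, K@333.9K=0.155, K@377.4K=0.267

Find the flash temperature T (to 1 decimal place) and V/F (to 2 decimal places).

T = 338.7 K, V/F = 0.29

Adiabatic flash: solve Rachford–Rice at each trial T, then check hF = ψ·hV(T) + (1−ψ)·hL(T).
  T = 333.9 K: K = (1.521, 0.155), RR gives ψ = 0.150, H_out = 4.130 kJ/mol
  T = 377.4 K: K = (2.937, 0.267), RR gives ψ = 0.738, H_out = 26.921 kJ/mol
  T = 355.6 K: K = (2.155, 0.207), RR gives ψ = 0.552, H_out = 18.763 kJ/mol
  T = 344.8 K: K = (1.822, 0.180), RR gives ψ = 0.408, H_out = 13.121 kJ/mol
  T = 339.4 K: K = (1.668, 0.167), RR gives ψ = 0.303, H_out = 9.324 kJ/mol
  T = 336.6 K: K = (1.592, 0.161), RR gives ψ = 0.233, H_out = 6.901 kJ/mol
  T = 338.0 K: K = (1.630, 0.164), RR gives ψ = 0.269, H_out = 8.161 kJ/mol
Linear interpolation between T = 338.0 (H_out = 8.161) and T = 339.4 (H_out = 9.324) on hF = 8.744 gives T ≈ 338.7 K, at which ψ = 0.29.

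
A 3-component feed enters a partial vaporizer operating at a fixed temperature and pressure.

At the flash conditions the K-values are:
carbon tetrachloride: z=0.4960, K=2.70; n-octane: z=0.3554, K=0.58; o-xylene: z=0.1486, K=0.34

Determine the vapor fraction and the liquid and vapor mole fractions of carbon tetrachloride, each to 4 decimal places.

ψ = 0.6865, x_carbon tetrachloride = 0.2289, y_carbon tetrachloride = 0.6180

Material balance + equilibrium reduce to Σ zᵢ(Kᵢ−1)/(1+ψ(Kᵢ−1)) = 0.
g(0) = ΣzᵢKᵢ − 1 = 0.5959 and g(1) = 1 − Σzᵢ/Kᵢ = -0.2335, so a root lies in (0, 1).
Newton–Raphson from ψ = 0.44:
  ψ = 0.4400: g = 0.16106, g' = -0.6920 → ψ = 0.6727
  ψ = 0.6727: g = 0.00890, g' = -0.6431 → ψ = 0.6866
  ψ = 0.6866: g = -0.00002, g' = -0.6454 → ψ = 0.6865
Converged at ψ = 0.6865.
Compositions from xᵢ = zᵢ/(1+ψ(Kᵢ−1)), yᵢ = Kᵢxᵢ:
  carbon tetrachloride: x = 0.2289, y = 0.6180
  n-octane: x = 0.4994, y = 0.2897
  o-xylene: x = 0.2717, y = 0.0924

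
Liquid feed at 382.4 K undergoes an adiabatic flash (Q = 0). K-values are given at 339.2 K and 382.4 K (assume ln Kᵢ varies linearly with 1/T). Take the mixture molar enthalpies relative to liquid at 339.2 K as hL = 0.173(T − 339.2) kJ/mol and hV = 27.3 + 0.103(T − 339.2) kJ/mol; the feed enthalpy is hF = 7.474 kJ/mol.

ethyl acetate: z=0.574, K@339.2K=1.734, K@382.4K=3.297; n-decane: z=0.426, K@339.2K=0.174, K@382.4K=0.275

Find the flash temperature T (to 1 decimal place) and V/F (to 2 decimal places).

Adiabatic flash: solve Rachford–Rice at each trial T, then check hF = ψ·hV(T) + (1−ψ)·hL(T).
  T = 339.2 K: K = (1.734, 0.174), RR gives ψ = 0.115, H_out = 3.127 kJ/mol
  T = 382.4 K: K = (3.297, 0.275), RR gives ψ = 0.606, H_out = 22.191 kJ/mol
  T = 360.8 K: K = (2.437, 0.222), RR gives ψ = 0.441, H_out = 15.115 kJ/mol
  T = 350.0 K: K = (2.067, 0.197), RR gives ψ = 0.316, H_out = 10.246 kJ/mol
  T = 344.6 K: K = (1.896, 0.185), RR gives ψ = 0.229, H_out = 7.100 kJ/mol
  T = 347.3 K: K = (1.980, 0.191), RR gives ψ = 0.275, H_out = 8.754 kJ/mol
  T = 346.0 K: K = (1.939, 0.188), RR gives ψ = 0.254, H_out = 7.980 kJ/mol
Linear interpolation between T = 344.6 (H_out = 7.100) and T = 346.0 (H_out = 7.980) on hF = 7.474 gives T ≈ 345.2 K, at which ψ = 0.24.

T = 345.2 K, V/F = 0.24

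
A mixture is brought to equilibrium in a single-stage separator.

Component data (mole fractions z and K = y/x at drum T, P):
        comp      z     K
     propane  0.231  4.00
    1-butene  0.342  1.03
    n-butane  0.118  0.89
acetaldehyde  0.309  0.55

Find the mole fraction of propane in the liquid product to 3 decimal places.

Newton–Raphson from ψ = 0.5:
  ψ = 0.500: g = 0.0942, g' = -0.439 → ψ = 0.715
  ψ = 0.715: g = 0.0114, g' = -0.348 → ψ = 0.747
  ψ = 0.747: g = 0.0001, g' = -0.342 → ψ = 0.748
Converged at ψ = 0.748.
Compositions from xᵢ = zᵢ/(1+ψ(Kᵢ−1)), yᵢ = Kᵢxᵢ:
  propane: x = 0.071, y = 0.285
  1-butene: x = 0.334, y = 0.345
  n-butane: x = 0.129, y = 0.114
  acetaldehyde: x = 0.466, y = 0.256

x_propane = 0.071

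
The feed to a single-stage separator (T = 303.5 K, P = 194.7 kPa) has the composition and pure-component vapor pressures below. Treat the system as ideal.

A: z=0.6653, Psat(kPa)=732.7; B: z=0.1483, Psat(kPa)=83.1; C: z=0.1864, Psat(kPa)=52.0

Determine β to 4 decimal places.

Raoult's law: Kᵢ = Pᵢˢᵃᵗ/P = Pᵢˢᵃᵗ/194.7.
  K_A = 732.7/194.7 = 3.763225, K_B = 83.1/194.7 = 0.426810, K_C = 52.0/194.7 = 0.267078
Let β = V/F and solve Σ zᵢ(Kᵢ−1)/(1+β(Kᵢ−1)) = 0.
Check two-phase: ΣzᵢKᵢ = 2.6168 > 1 and Σzᵢ/Kᵢ = 1.2222 > 1, so g(0) = 1.6168 > 0 and g(1) = -0.2222 < 0.
Newton–Raphson from β = 0.32:
  β = 0.3200: g = 0.69309, g' = -1.6748 → β = 0.7338
  β = 0.7338: g = 0.16484, g' = -1.1681 → β = 0.8750
  β = 0.8750: g = -0.01348, g' = -1.4091 → β = 0.8654
  β = 0.8654: g = -0.00013, g' = -1.3821 → β = 0.8653
Converged at β = 0.8653.

β = 0.8653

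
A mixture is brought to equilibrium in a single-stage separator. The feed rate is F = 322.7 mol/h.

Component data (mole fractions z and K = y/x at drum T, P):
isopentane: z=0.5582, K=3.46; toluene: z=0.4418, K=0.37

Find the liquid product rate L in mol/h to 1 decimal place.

L = 94.7 mol/h

Rachford–Rice: g(V/F) = Σ zᵢ(Kᵢ−1)/(1+V/F(Kᵢ−1)) = 0.
Check two-phase: ΣzᵢKᵢ = 2.0948 > 1 and Σzᵢ/Kᵢ = 1.3554 > 1, so g(0) = 1.0948 > 0 and g(1) = -0.3554 < 0.
Binary case is linear: z₁(K₁−1)(1+V/F(K₂−1)) + z₂(K₂−1)(1+V/F(K₁−1)) = 0
⇒ V/F = [z₁(K₁−1)+z₂(K₂−1)] / [−(K₁−1)(K₂−1)] = 1.09484/1.54980 = 0.7064
Then V = V/F·F = 0.7064·322.7 = 228.0 mol/h and L = F − V = 94.7 mol/h.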